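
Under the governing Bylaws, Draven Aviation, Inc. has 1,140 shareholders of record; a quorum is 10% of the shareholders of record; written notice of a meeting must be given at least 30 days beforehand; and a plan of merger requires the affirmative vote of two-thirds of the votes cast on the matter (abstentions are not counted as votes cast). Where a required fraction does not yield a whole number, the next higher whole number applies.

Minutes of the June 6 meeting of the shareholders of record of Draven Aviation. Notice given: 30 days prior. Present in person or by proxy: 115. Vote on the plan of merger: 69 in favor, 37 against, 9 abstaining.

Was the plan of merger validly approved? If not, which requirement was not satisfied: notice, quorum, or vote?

Notice: 30 days given; 30 required. Satisfied.
Quorum: 10% of 1,140 = 114; 115 present. Satisfied.
Vote: requires two-thirds of the votes cast (115 − 9 abstaining = 106); 2/3 of 106 = 70.67, rounded up to 71, so 71 needed; 69 in favor. Not satisfied.

Invalid — vote requirement not satisfied.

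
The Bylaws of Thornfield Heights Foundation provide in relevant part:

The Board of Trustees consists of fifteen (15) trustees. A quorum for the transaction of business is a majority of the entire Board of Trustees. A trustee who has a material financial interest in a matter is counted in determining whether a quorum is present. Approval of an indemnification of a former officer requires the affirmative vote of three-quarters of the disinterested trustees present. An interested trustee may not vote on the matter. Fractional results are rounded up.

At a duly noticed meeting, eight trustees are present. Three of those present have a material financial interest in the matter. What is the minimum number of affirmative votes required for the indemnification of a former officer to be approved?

4

The indemnification of a former officer requires three-fourths of the disinterested trustees present (8 − 3 = 5).
3/4 of 5 = 3.75, rounded up to 4.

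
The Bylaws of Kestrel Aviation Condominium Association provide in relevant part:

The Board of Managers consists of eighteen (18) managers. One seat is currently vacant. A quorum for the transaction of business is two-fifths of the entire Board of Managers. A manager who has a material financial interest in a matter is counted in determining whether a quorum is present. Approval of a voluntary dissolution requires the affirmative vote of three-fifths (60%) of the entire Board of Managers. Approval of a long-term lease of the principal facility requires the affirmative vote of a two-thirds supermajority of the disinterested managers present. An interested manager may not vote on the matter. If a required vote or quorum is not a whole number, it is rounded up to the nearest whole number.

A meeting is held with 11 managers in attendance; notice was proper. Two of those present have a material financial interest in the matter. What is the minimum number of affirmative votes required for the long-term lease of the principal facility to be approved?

The long-term lease of the principal facility requires two-thirds of the disinterested managers present (11 − 2 = 9).
2/3 of 9 = 6.

6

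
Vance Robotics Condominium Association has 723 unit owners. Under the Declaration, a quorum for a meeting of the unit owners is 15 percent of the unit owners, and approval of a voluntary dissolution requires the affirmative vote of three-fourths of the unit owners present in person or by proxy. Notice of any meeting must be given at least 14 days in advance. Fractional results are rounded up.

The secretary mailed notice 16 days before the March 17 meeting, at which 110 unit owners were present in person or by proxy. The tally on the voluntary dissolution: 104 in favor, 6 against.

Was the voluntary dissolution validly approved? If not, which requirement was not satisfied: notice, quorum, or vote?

Notice: 16 days given; 14 required. Satisfied.
Quorum: 15% of 723 = 108.45, rounded up to 109; 110 present. Satisfied.
Vote: requires three-fourths of those present (110); 3/4 of 110 = 82.50, rounded up to 83, so 83 needed; 104 in favor. Satisfied.

Valid — all requirements satisfied.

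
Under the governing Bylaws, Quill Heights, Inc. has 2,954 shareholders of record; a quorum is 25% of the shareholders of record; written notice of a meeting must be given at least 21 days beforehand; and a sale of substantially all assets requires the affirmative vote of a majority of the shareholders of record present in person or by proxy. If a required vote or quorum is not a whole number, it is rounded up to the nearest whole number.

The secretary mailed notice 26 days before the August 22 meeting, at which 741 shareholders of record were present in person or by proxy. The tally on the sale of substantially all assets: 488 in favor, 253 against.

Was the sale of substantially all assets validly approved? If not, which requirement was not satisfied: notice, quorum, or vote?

Notice: 26 days given; 21 required. Satisfied.
Quorum: 25% of 2,954 = 738.50, rounded up to 739; 741 present. Satisfied.
Vote: requires a majority of those present (741); a majority of 741 is 371, so 371 needed; 488 in favor. Satisfied.

Valid — all requirements satisfied.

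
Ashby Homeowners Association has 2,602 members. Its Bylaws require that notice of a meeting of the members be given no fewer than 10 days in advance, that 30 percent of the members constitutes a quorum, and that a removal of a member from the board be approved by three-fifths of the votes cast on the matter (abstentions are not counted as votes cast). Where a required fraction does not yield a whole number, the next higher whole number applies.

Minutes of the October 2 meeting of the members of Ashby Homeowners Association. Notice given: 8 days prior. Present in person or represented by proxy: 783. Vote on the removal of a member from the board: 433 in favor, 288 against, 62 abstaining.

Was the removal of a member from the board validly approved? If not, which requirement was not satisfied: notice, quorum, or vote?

Invalid — notice requirement not satisfied.

Notice: 8 days given; 10 required. Not satisfied.
Quorum: 30% of 2,602 = 780.60, rounded up to 781; 783 present. Satisfied.
Vote: requires three-fifths of the votes cast (783 − 62 abstaining = 721); 3/5 of 721 = 432.60, rounded up to 433, so 433 needed; 433 in favor. Satisfied.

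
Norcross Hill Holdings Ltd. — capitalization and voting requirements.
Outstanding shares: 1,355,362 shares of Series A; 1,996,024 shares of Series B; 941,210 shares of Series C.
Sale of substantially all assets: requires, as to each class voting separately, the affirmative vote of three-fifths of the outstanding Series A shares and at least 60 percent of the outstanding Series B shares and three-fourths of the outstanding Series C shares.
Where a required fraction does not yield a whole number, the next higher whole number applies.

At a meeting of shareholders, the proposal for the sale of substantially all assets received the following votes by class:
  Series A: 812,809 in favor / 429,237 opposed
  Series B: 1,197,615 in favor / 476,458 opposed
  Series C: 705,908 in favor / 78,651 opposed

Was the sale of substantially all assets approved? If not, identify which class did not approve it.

Series A: 3/5 of 1355362 = 813217.20, rounded up to 813218; 813,218 required, 812,809 in favor — not approved.
Series B: 3/5 of 1996024 = 1197614.40, rounded up to 1197615; 1,197,615 required, 1,197,615 in favor — approved.
Series C: 3/4 of 941210 = 705907.50, rounded up to 705908; 705,908 required, 705,908 in favor — approved.

Not approved — the Series A shares did not give the required vote.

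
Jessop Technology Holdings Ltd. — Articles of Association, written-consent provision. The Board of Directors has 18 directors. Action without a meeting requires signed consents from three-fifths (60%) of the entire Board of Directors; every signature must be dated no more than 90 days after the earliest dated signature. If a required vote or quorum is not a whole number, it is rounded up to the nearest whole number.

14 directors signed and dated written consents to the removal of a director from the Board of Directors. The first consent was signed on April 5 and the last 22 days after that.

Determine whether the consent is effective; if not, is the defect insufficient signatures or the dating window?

Effective — both the signature and dating-window requirements are satisfied.

Signatures required: three-fifths (60%) of 18 — 3/5 of 18 = 10.80, rounded up to 11, so 11 needed; 14 signed. Sufficient.
Dating window: the latest signature is 22 days after the earliest; the limit is 90 days. Within the window.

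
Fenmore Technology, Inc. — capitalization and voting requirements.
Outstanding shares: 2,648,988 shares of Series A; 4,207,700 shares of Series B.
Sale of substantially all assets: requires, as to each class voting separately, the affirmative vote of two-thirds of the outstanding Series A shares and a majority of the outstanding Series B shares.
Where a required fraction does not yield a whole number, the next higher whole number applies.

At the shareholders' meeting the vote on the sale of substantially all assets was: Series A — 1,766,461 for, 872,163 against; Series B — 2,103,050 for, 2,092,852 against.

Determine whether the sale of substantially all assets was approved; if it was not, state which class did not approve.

Series A: 2/3 of 2648988 = 1765992; 1,765,992 required, 1,766,461 in favor — approved.
Series B: a majority of 4207700 is 2103851; 2,103,851 required, 2,103,050 in favor — not approved.

Not approved — the Series B shares did not give the required vote.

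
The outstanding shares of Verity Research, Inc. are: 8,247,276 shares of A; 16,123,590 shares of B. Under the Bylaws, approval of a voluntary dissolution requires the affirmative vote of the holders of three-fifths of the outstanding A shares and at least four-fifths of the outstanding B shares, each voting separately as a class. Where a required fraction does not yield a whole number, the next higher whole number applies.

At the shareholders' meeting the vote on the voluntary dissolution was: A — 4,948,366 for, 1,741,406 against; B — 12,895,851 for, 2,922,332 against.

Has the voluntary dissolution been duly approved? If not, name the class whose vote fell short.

A: 3/5 of 8247276 = 4948365.60, rounded up to 4948366; 4,948,366 required, 4,948,366 in favor — approved.
B: 4/5 of 16123590 = 12898872; 12,898,872 required, 12,895,851 in favor — not approved.

Not approved — the B shares did not give the required vote.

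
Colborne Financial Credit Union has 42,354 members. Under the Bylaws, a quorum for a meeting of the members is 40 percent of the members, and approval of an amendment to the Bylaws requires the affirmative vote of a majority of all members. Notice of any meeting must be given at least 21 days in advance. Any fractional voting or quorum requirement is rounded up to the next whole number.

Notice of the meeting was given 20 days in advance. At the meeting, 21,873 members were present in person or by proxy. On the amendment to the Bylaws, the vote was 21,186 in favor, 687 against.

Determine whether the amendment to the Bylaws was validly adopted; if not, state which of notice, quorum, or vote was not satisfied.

Notice: 20 days given; 21 required. Not satisfied.
Quorum: 40% of 42,354 = 16,941.60, rounded up to 16,942; 21,873 present. Satisfied.
Vote: requires a majority of all members (42,354); a majority of 42354 is 21178, so 21,178 needed; 21,186 in favor. Satisfied.

Invalid — notice requirement not satisfied.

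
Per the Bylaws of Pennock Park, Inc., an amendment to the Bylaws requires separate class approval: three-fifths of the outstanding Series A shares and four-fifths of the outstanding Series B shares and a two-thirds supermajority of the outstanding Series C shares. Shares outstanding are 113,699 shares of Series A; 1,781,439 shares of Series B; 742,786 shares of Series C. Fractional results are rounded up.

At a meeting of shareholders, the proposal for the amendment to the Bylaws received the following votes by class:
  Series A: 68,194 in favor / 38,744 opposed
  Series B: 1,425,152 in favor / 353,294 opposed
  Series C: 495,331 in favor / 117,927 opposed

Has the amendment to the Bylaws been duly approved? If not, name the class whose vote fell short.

Not approved — the Series A shares did not give the required vote.

Series A: 3/5 of 113699 = 68219.40, rounded up to 68220; 68,220 required, 68,194 in favor — not approved.
Series B: 4/5 of 1781439 = 1425151.20, rounded up to 1425152; 1,425,152 required, 1,425,152 in favor — approved.
Series C: 2/3 of 742786 = 495190.67, rounded up to 495191; 495,191 required, 495,331 in favor — approved.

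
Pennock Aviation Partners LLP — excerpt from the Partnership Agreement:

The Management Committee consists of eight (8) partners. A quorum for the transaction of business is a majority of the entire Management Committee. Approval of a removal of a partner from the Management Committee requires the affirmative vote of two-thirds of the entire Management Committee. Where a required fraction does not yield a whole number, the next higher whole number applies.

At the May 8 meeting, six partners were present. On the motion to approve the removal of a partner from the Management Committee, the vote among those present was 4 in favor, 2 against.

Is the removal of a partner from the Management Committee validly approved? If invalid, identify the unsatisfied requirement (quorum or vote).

Invalid — vote requirement not satisfied.

Quorum: 6 present; quorum is 5. Satisfied.
Vote: the removal of a partner from the Management Committee requires two-thirds of the entire Management Committee (8). 2/3 of 8 = 5.33, rounded up to 6, so 6 affirmative votes are needed; 4 voted in favor. Not satisfied.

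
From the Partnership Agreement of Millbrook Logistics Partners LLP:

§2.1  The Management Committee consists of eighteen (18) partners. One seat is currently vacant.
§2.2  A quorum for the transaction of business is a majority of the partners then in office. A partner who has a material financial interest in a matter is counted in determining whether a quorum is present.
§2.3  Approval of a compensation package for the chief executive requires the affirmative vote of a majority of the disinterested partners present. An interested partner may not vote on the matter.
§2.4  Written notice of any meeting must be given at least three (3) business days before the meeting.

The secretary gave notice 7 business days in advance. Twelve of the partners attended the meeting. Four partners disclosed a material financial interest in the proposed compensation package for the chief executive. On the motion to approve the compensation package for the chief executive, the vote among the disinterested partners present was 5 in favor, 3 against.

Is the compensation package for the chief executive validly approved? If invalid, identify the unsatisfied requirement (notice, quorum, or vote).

Valid — all requirements satisfied.

Notice: 7 business days given; 3 required (7 ≥ 3). Satisfied.
Quorum: 12 present (interested partners count toward quorum); quorum is 9. Satisfied.
Vote: the compensation package for the chief executive requires a majority of the disinterested partners present (12 − 4 = 8). A majority of 8 is 5, so 5 affirmative votes are needed; 5 voted in favor. Satisfied.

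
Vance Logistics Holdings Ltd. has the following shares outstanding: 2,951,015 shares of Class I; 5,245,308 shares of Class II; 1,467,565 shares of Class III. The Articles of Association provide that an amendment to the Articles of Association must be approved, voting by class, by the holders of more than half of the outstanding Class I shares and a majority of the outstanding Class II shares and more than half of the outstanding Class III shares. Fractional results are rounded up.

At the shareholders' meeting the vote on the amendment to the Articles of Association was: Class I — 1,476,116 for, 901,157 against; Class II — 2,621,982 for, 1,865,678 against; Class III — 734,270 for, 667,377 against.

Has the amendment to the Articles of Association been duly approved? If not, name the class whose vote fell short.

Not approved — the Class II shares did not give the required vote.

Class I: a majority of 2951015 is 1475508; 1,475,508 required, 1,476,116 in favor — approved.
Class II: a majority of 5245308 is 2622655; 2,622,655 required, 2,621,982 in favor — not approved.
Class III: a majority of 1467565 is 733783; 733,783 required, 734,270 in favor — approved.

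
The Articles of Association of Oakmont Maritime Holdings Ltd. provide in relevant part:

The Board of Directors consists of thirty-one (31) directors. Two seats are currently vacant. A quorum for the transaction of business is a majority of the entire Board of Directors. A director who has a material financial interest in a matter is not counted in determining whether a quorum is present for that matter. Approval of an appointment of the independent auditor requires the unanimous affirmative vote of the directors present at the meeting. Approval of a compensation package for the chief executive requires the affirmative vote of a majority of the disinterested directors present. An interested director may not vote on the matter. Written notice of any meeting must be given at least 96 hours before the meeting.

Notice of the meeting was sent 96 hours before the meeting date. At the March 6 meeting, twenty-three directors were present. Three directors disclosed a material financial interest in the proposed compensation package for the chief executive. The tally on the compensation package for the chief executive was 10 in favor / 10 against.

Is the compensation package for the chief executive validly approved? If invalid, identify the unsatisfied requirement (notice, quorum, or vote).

Invalid — vote requirement not satisfied.

Notice: 96 hours given; 96 required (96 ≥ 96). Satisfied.
Quorum: 23 present, but the 3 interested directors do not count, leaving 20. Quorum is 16. Satisfied.
Vote: the compensation package for the chief executive requires a majority of the disinterested directors present (23 − 3 = 20). A majority of 20 is 11, so 11 affirmative votes are needed; 10 voted in favor. Not satisfied.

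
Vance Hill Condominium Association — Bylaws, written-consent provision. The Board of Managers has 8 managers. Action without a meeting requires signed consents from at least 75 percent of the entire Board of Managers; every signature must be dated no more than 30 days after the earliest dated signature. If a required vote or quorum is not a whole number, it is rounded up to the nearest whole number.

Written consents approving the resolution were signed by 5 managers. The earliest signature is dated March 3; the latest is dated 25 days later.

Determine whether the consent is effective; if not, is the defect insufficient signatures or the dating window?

Not effective — insufficient signatures.

Signatures required: at least 75 percent of 8 — 3/4 of 8 = 6, so 6 needed; 5 signed. Insufficient.
Dating window: the latest signature is 25 days after the earliest; the limit is 30 days. Within the window.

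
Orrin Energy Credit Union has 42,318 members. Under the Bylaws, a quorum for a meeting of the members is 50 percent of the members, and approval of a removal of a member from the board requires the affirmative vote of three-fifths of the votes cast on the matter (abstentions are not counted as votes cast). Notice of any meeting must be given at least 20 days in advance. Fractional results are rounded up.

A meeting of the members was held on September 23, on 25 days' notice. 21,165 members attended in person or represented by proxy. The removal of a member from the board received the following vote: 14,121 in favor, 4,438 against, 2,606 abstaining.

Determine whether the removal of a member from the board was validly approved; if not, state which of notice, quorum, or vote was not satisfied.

Valid — all requirements satisfied.

Notice: 25 days given; 20 required. Satisfied.
Quorum: 50% of 42,318 = 21,159; 21,165 present. Satisfied.
Vote: requires three-fifths of the votes cast (21,165 − 2,606 abstaining = 18,559); 3/5 of 18559 = 11135.40, rounded up to 11136, so 11,136 needed; 14,121 in favor. Satisfied.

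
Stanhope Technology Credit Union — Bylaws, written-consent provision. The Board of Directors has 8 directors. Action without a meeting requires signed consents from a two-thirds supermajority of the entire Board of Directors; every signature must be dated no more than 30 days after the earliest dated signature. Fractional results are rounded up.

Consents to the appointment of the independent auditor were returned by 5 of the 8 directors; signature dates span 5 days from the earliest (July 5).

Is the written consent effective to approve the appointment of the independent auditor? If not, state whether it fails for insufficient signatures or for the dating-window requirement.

Not effective — insufficient signatures.

Signatures required: a two-thirds supermajority of 8 — 2/3 of 8 = 5.33, rounded up to 6, so 6 needed; 5 signed. Insufficient.
Dating window: the latest signature is 5 days after the earliest; the limit is 30 days. Within the window.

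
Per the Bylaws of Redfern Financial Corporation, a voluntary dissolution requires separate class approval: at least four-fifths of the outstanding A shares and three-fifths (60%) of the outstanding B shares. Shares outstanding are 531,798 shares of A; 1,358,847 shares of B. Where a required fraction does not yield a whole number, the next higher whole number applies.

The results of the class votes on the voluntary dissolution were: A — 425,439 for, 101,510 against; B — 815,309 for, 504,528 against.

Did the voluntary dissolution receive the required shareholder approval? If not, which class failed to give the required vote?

A: 4/5 of 531798 = 425438.40, rounded up to 425439; 425,439 required, 425,439 in favor — approved.
B: 3/5 of 1358847 = 815308.20, rounded up to 815309; 815,309 required, 815,309 in favor — approved.

Approved — every class gave the required vote.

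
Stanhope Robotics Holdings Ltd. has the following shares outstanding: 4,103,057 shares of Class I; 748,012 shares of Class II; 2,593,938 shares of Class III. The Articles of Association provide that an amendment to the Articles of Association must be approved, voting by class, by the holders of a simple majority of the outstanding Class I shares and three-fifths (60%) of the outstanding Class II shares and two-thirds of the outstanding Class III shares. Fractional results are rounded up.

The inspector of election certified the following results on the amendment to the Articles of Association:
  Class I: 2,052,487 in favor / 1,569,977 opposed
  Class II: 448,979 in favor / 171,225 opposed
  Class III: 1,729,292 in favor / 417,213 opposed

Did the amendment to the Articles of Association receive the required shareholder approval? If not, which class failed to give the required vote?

Class I: a majority of 4103057 is 2051529; 2,051,529 required, 2,052,487 in favor — approved.
Class II: 3/5 of 748012 = 448807.20, rounded up to 448808; 448,808 required, 448,979 in favor — approved.
Class III: 2/3 of 2593938 = 1729292; 1,729,292 required, 1,729,292 in favor — approved.

Approved — every class gave the required vote.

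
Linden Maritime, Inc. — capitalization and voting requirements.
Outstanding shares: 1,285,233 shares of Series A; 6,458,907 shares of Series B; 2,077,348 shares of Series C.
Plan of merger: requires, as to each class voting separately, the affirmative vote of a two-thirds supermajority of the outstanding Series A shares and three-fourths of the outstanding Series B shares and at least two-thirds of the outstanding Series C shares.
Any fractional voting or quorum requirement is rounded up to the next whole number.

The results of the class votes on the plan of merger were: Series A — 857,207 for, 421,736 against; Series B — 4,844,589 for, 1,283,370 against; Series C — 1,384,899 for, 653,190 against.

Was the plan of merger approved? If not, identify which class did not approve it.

Approved — every class gave the required vote.

Series A: 2/3 of 1285233 = 856822; 856,822 required, 857,207 in favor — approved.
Series B: 3/4 of 6458907 = 4844180.25, rounded up to 4844181; 4,844,181 required, 4,844,589 in favor — approved.
Series C: 2/3 of 2077348 = 1384898.67, rounded up to 1384899; 1,384,899 required, 1,384,899 in favor — approved.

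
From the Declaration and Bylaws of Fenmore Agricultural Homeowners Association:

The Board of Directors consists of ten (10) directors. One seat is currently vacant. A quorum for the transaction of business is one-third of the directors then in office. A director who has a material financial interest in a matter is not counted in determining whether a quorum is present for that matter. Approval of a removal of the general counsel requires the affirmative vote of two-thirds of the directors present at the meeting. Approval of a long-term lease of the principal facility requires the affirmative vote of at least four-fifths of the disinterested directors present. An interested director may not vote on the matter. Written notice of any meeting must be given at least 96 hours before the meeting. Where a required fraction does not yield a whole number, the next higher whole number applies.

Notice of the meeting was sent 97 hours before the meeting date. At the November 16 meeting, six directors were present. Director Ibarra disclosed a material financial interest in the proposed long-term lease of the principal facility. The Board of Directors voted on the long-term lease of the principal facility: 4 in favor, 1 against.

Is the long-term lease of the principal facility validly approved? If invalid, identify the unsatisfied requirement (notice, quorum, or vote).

Valid — all requirements satisfied.

Notice: 97 hours given; 96 required (97 ≥ 96). Satisfied.
Quorum: 6 present, but the 1 interested director does not count, leaving 5. Quorum is 3. Satisfied.
Vote: the long-term lease of the principal facility requires four-fifths of the disinterested directors present (6 − 1 = 5). 4/5 of 5 = 4, so 4 affirmative votes are needed; 4 voted in favor. Satisfied.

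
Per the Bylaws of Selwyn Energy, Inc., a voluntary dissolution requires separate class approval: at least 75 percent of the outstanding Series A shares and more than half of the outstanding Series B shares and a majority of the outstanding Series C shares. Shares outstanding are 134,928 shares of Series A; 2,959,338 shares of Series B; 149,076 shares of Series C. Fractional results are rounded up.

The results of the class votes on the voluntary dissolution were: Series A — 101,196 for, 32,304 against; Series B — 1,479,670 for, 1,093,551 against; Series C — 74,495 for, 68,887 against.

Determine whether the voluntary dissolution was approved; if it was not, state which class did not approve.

Not approved — the Series C shares did not give the required vote.

Series A: 3/4 of 134928 = 101196; 101,196 required, 101,196 in favor — approved.
Series B: a majority of 2959338 is 1479670; 1,479,670 required, 1,479,670 in favor — approved.
Series C: a majority of 149076 is 74539; 74,539 required, 74,495 in favor — not approved.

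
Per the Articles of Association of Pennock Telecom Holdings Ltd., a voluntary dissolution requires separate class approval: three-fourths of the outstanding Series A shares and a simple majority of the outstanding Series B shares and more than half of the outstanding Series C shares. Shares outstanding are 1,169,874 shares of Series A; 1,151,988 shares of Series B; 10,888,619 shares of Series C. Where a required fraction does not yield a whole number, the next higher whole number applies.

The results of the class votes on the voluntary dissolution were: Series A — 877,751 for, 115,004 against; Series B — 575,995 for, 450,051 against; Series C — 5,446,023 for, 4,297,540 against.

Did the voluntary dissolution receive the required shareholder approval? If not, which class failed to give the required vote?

Approved — every class gave the required vote.

Series A: 3/4 of 1169874 = 877405.50, rounded up to 877406; 877,406 required, 877,751 in favor — approved.
Series B: a majority of 1151988 is 575995; 575,995 required, 575,995 in favor — approved.
Series C: a majority of 10888619 is 5444310; 5,444,310 required, 5,446,023 in favor — approved.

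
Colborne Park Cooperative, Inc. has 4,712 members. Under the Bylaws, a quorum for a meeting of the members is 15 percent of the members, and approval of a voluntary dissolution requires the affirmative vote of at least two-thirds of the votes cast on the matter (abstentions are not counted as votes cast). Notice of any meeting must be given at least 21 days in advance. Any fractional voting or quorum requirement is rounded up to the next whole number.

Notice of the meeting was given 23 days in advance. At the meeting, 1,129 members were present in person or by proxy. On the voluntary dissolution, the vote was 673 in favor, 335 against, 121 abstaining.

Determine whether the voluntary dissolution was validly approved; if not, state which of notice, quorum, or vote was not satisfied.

Valid — all requirements satisfied.

Notice: 23 days given; 21 required. Satisfied.
Quorum: 15% of 4,712 = 706.80, rounded up to 707; 1,129 present. Satisfied.
Vote: requires two-thirds of the votes cast (1,129 − 121 abstaining = 1,008); 2/3 of 1008 = 672, so 672 needed; 673 in favor. Satisfied.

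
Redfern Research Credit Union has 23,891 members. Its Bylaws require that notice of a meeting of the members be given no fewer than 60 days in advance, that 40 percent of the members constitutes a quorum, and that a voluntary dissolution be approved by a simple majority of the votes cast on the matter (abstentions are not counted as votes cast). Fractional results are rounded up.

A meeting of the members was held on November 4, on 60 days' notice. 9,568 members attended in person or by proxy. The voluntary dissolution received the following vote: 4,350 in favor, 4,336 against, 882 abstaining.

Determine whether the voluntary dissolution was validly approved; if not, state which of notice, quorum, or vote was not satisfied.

Notice: 60 days given; 60 required. Satisfied.
Quorum: 40% of 23,891 = 9,556.40, rounded up to 9,557; 9,568 present. Satisfied.
Vote: requires a majority of the votes cast (9,568 − 882 abstaining = 8,686); a majority of 8686 is 4344, so 4,344 needed; 4,350 in favor. Satisfied.

Valid — all requirements satisfied.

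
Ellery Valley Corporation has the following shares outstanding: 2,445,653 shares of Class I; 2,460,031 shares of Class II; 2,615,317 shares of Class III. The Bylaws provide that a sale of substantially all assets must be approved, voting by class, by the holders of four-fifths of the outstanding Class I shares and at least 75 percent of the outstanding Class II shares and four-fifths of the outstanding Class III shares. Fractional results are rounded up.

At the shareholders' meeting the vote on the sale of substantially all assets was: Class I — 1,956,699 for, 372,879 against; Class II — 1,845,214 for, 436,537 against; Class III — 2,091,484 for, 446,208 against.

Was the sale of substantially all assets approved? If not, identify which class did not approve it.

Class I: 4/5 of 2445653 = 1956522.40, rounded up to 1956523; 1,956,523 required, 1,956,699 in favor — approved.
Class II: 3/4 of 2460031 = 1845023.25, rounded up to 1845024; 1,845,024 required, 1,845,214 in favor — approved.
Class III: 4/5 of 2615317 = 2092253.60, rounded up to 2092254; 2,092,254 required, 2,091,484 in favor — not approved.

Not approved — the Class III shares did not give the required vote.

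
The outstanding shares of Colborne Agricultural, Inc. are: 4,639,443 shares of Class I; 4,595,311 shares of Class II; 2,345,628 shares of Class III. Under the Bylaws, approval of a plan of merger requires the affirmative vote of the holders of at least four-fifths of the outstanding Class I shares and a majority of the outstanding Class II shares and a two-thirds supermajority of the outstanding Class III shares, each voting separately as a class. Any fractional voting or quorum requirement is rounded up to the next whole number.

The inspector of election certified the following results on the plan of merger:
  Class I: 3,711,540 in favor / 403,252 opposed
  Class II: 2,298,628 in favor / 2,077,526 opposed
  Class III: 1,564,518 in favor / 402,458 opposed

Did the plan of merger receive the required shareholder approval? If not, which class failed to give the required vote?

Not approved — the Class I shares did not give the required vote.

Class I: 4/5 of 4639443 = 3711554.40, rounded up to 3711555; 3,711,555 required, 3,711,540 in favor — not approved.
Class II: a majority of 4595311 is 2297656; 2,297,656 required, 2,298,628 in favor — approved.
Class III: 2/3 of 2345628 = 1563752; 1,563,752 required, 1,564,518 in favor — approved.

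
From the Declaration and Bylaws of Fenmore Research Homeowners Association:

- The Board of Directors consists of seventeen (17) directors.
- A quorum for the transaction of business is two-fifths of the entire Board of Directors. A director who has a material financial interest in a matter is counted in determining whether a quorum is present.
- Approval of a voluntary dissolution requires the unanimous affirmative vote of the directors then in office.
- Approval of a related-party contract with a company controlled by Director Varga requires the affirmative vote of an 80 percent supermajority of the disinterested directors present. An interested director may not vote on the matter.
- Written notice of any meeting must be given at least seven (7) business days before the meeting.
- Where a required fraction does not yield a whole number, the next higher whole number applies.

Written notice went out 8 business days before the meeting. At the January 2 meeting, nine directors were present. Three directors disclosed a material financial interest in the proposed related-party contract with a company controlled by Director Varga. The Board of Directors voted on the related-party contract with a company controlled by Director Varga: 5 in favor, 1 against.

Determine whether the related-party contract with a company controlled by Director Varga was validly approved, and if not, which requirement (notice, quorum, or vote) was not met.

Notice: 8 business days given; 7 required (8 ≥ 7). Satisfied.
Quorum: 9 present (interested directors count toward quorum); quorum is 7. Satisfied.
Vote: the related-party contract with a company controlled by Director Varga requires four-fifths of the disinterested directors present (9 − 3 = 6). 4/5 of 6 = 4.80, rounded up to 5, so 5 affirmative votes are needed; 5 voted in favor. Satisfied.

Valid — all requirements satisfied.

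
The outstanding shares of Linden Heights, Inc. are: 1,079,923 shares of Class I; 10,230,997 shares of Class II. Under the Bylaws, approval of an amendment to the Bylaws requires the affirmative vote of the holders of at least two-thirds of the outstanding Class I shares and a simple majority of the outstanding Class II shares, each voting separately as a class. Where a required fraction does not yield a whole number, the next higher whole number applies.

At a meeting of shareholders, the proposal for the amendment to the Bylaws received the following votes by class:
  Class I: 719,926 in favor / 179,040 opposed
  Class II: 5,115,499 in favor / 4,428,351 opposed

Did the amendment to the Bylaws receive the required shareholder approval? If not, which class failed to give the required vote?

Not approved — the Class I shares did not give the required vote.

Class I: 2/3 of 1079923 = 719948.67, rounded up to 719949; 719,949 required, 719,926 in favor — not approved.
Class II: a majority of 10230997 is 5115499; 5,115,499 required, 5,115,499 in favor — approved.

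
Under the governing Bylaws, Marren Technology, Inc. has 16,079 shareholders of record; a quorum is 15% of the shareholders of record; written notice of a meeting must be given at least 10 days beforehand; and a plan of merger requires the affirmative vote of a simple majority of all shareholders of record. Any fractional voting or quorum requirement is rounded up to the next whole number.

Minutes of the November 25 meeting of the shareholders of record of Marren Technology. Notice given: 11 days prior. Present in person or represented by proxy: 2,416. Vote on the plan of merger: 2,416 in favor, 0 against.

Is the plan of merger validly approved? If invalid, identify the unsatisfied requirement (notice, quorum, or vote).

Invalid — vote requirement not satisfied.

Notice: 11 days given; 10 required. Satisfied.
Quorum: 15% of 16,079 = 2,411.85, rounded up to 2,412; 2,416 present. Satisfied.
Vote: requires a majority of all shareholders of record (16,079); a majority of 16079 is 8040, so 8,040 needed; 2,416 in favor. Not satisfied.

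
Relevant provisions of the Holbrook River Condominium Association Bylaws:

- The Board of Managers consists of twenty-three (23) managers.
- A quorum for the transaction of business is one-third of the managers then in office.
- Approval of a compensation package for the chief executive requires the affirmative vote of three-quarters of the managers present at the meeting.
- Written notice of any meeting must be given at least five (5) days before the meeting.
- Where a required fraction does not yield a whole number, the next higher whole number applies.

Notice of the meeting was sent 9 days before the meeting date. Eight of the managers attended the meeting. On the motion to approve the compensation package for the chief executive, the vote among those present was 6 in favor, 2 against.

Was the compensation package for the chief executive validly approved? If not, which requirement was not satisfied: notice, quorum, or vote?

Valid — all requirements satisfied.

Notice: 9 days given; 5 required (9 ≥ 5). Satisfied.
Quorum: 8 present; quorum is 8. Satisfied.
Vote: the compensation package for the chief executive requires three-fourths of the managers present (8). 3/4 of 8 = 6, so 6 affirmative votes are needed; 6 voted in favor. Satisfied.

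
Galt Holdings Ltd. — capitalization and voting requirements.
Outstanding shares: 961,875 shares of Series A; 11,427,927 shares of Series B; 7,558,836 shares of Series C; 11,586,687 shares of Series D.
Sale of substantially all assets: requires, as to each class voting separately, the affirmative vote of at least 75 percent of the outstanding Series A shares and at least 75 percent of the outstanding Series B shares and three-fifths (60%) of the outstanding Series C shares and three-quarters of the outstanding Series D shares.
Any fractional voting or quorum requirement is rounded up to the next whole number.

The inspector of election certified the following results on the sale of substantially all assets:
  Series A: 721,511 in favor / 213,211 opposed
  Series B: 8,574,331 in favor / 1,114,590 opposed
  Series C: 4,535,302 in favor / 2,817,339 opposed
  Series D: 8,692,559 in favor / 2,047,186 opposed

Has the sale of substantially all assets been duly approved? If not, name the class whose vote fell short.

Approved — every class gave the required vote.

Series A: 3/4 of 961875 = 721406.25, rounded up to 721407; 721,407 required, 721,511 in favor — approved.
Series B: 3/4 of 11427927 = 8570945.25, rounded up to 8570946; 8,570,946 required, 8,574,331 in favor — approved.
Series C: 3/5 of 7558836 = 4535301.60, rounded up to 4535302; 4,535,302 required, 4,535,302 in favor — approved.
Series D: 3/4 of 11586687 = 8690015.25, rounded up to 8690016; 8,690,016 required, 8,692,559 in favor — approved.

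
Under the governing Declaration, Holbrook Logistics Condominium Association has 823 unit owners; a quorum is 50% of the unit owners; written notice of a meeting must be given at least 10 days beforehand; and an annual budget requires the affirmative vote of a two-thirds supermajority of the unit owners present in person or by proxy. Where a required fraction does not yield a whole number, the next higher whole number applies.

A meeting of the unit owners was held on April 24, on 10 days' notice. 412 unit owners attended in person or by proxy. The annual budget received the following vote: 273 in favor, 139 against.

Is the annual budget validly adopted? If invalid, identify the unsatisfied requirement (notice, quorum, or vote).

Notice: 10 days given; 10 required. Satisfied.
Quorum: 50% of 823 = 411.50, rounded up to 412; 412 present. Satisfied.
Vote: requires two-thirds of those present (412); 2/3 of 412 = 274.67, rounded up to 275, so 275 needed; 273 in favor. Not satisfied.

Invalid — vote requirement not satisfied.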